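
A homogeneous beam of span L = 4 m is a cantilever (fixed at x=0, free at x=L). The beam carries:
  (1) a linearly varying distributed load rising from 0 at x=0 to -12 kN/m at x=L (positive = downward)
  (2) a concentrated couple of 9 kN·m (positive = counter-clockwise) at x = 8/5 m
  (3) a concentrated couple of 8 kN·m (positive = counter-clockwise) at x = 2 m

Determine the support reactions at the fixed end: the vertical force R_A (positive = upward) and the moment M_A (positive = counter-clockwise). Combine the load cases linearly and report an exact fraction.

R_A = -24 kN, M_A = -81 kN·m

Load 1 — triangular load w₀=-12 kN/m (0→w₀ over full span):
  R_A = w₀L/2 = (-12)·4/2 = -24 kN
  M_A = w₀L²/3 = (-12)·4²/3 = -64 kN·m
Load 2 — applied couple M₀=9 kN·m at a=8/5 m (b=L-a=12/5):
  R_A = 0 kN
  M_A = -M₀ = -9 kN·m
Load 3 — applied couple M₀=8 kN·m at a=2 m (b=L-a=2):
  R_A = 0 kN
  M_A = -M₀ = -8 kN·m
Superposition: R_A = -24 kN, M_A = -81 kN·m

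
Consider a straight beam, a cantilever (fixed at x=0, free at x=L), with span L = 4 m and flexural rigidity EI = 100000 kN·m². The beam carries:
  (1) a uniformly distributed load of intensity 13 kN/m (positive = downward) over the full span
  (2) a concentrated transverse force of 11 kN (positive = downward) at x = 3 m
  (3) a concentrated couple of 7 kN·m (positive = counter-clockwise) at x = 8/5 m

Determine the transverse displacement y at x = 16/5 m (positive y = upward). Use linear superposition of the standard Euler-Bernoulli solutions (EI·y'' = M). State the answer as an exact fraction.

y(16/5) = -1452407/375000000 m

Load 1 — uniform load w=13 kN/m over full span:
  y_1 = -wx²(x²-4Lx+6L²)/(24EI) = -13·(16/5)²·((16/5)²-4·4·(16/5)+6·4²)/(24·100000) = -17888/5859375 m
Load 2 — point force P=11 kN at a=3 m (b=L-a=1):
  y_2 = -Pa²(3x-a)/(6EI)  [x>a] = -11·3²·(3·(16/5)-3)/(6·100000) = -1089/1000000 m
Load 3 — applied couple M₀=7 kN·m at a=8/5 m (b=L-a=12/5):
  y_3 = M₀a(2x-a)/(2EI)  [x>a] = 7·(8/5)·(2·(16/5)-(8/5))/(2·100000) = 21/78125 m
Superposition: y = Σ y_i = -1452407/375000000 m ≈ -0.003873 m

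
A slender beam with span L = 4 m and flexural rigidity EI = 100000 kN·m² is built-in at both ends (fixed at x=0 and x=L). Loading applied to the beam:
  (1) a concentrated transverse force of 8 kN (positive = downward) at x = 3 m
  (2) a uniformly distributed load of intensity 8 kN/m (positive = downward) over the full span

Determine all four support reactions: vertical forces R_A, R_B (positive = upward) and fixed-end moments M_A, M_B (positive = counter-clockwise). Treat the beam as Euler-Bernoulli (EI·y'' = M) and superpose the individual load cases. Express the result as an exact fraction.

Load 1 — point force P=8 kN at a=3 m (b=L-a=1):
  R_A = Pb²(3a+b)/L³ = 8·1²·(3·3+1)/4³ = 5/4 kN
  M_A = Pab²/L² = 8·3·1²/4² = 3/2 kN·m
  R_B = Pa²(a+3b)/L³ = 8·3²·(3+3·1)/4³ = 27/4 kN
  M_B = -Pa²b/L² = -8·3²·1/4² = -9/2 kN·m
Load 2 — uniform load w=8 kN/m over full span:
  R_A = wL/2 = 8·4/2 = 16 kN
  M_A = wL²/12 = 8·4²/12 = 32/3 kN·m
  R_B = wL/2 = 8·4/2 = 16 kN
  M_B = -wL²/12 = -8·4²/12 = -32/3 kN·m
Superposition: R_A = 69/4 kN, M_A = 73/6 kN·m, R_B = 91/4 kN, M_B = -91/6 kN·m

R_A = 69/4 kN, M_A = 73/6 kN·m, R_B = 91/4 kN, M_B = -91/6 kN·m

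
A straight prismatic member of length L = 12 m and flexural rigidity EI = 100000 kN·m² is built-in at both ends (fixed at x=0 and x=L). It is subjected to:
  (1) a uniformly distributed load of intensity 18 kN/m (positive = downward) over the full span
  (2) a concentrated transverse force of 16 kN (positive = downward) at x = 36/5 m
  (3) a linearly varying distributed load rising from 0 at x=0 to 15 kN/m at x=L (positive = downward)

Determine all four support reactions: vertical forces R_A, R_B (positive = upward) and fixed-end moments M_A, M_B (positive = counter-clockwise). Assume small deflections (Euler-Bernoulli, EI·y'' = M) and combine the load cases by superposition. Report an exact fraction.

R_A = 17579/125 kN, M_A = 38304/125 kN·m, R_B = 22671/125 kN, M_B = -43956/125 kN·m

Load 1 — uniform load w=18 kN/m over full span:
  R_A = wL/2 = 18·12/2 = 108 kN
  M_A = wL²/12 = 18·12²/12 = 216 kN·m
  R_B = wL/2 = 18·12/2 = 108 kN
  M_B = -wL²/12 = -18·12²/12 = -216 kN·m
Load 2 — point force P=16 kN at a=36/5 m (b=L-a=24/5):
  R_A = Pb²(3a+b)/L³ = 16·(24/5)²·(3·(36/5)+(24/5))/12³ = 704/125 kN
  M_A = Pab²/L² = 16·(36/5)·(24/5)²/12² = 2304/125 kN·m
  R_B = Pa²(a+3b)/L³ = 16·(36/5)²·((36/5)+3·(24/5))/12³ = 1296/125 kN
  M_B = -Pa²b/L² = -16·(36/5)²·(24/5)/12² = -3456/125 kN·m
Load 3 — triangular load w₀=15 kN/m (0→w₀ over full span):
  R_A = 3w₀L/20 = 3·15·12/20 = 27 kN
  M_A = w₀L²/30 = 15·12²/30 = 72 kN·m
  R_B = 7w₀L/20 = 7·15·12/20 = 63 kN
  M_B = -w₀L²/20 = -15·12²/20 = -108 kN·m
Superposition: R_A = 17579/125 kN, M_A = 38304/125 kN·m, R_B = 22671/125 kN, M_B = -43956/125 kN·m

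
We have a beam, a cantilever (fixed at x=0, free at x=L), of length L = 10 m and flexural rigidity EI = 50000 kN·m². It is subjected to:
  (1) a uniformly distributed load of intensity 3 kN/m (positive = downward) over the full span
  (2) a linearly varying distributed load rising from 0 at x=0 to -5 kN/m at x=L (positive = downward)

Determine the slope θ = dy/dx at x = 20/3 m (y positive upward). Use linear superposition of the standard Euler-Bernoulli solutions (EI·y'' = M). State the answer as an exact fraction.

θ(20/3) = 14/6075 rad

Load 1 — uniform load w=3 kN/m over full span:
  θ_1 = -wx(x²-3Lx+3L²)/(6EI) = -3·(20/3)·((20/3)²-3·10·(20/3)+3·10²)/(6·50000) = -13/1350 rad
Load 2 — triangular load w₀=-5 kN/m (0→w₀ over full span):
  θ_2 = (w₀Lx²/4-w₀L²x/3-w₀x⁴/(24L))/EI = ((-5)·10·(20/3)²/4-(-5)·10²·(20/3)/3-(-5)·(20/3)⁴/(24·10))/50000 = 29/2430 rad
Superposition: θ = Σ θ_i = 14/6075 rad ≈ 0.002305 rad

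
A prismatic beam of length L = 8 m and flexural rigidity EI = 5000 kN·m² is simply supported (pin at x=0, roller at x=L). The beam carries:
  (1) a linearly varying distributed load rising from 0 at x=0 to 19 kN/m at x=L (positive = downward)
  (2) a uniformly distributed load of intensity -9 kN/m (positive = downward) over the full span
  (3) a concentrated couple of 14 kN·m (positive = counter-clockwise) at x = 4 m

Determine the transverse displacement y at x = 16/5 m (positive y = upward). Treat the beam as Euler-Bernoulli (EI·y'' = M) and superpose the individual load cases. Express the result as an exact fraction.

y(16/5) = -128012/29296875 m

Load 1 — triangular load w₀=19 kN/m (0→w₀ over full span):
  y_1 = -w₀x(7L⁴-10L²x²+3x⁴)/(360LEI) = -19·(16/5)·(7·8⁴-10·8²·(16/5)²+3·(16/5)⁴)/(360·8·5000) = -2774912/29296875 m
Load 2 — uniform load w=-9 kN/m over full span:
  y_2 = -wx(L³-2Lx²+x³)/(24EI) = -(-9)·(16/5)·(8³-2·8·(16/5)²+(16/5)³)/(24·5000) = 35712/390625 m
Load 3 — applied couple M₀=14 kN·m at a=4 m (b=L-a=4):
  y_3 = (M₀x³/(6L)+C₁x)/EI  [x≤a] with C₁=M₀(3b²-L²)/(6L)=-14/3 = (14·(16/5)³/(6·8)+(-14/3)·(16/5))/5000 = -84/78125 m
Superposition: y = Σ y_i = -128012/29296875 m ≈ -0.004369 m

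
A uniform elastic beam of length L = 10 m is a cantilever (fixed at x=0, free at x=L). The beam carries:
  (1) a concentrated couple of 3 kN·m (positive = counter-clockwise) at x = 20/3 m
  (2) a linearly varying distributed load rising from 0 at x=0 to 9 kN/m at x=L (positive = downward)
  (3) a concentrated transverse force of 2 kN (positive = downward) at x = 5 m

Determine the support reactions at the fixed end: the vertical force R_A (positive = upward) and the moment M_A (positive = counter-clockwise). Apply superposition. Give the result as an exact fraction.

Load 1 — applied couple M₀=3 kN·m at a=20/3 m (b=L-a=10/3):
  R_A = 0 kN
  M_A = -M₀ = -3 kN·m
Load 2 — triangular load w₀=9 kN/m (0→w₀ over full span):
  R_A = w₀L/2 = 9·10/2 = 45 kN
  M_A = w₀L²/3 = 9·10²/3 = 300 kN·m
Load 3 — point force P=2 kN at a=5 m (b=L-a=5):
  R_A = P = 2 kN
  M_A = Pa = 2·5 = 10 kN·m
Superposition: R_A = 47 kN, M_A = 307 kN·m

R_A = 47 kN, M_A = 307 kN·m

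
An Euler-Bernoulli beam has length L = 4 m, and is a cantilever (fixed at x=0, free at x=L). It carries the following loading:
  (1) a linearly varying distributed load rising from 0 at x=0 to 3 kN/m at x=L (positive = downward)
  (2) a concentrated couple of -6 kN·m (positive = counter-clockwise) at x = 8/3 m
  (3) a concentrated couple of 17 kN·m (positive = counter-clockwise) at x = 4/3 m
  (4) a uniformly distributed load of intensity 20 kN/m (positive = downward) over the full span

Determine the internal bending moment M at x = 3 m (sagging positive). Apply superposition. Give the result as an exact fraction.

M(3) = -91/8 kN·m

Load 1 — triangular load w₀=3 kN/m (0→w₀ over full span):
  M_1 = w₀Lx/2 - w₀L²/3 - w₀x³/(6L) = 3·4·3/2 - 3·4²/3 - 3·3³/(6·4) = -11/8 kN·m
Load 2 — applied couple M₀=-6 kN·m at a=8/3 m (b=L-a=4/3):
  M_2 = 0  [x>a] = 0 kN·m
Load 3 — applied couple M₀=17 kN·m at a=4/3 m (b=L-a=8/3):
  M_3 = 0  [x>a] = 0 kN·m
Load 4 — uniform load w=20 kN/m over full span:
  M_4 = -w(L-x)²/2 = -20·(4-3)²/2 = -10 kN·m
Superposition: M = Σ M_i = -91/8 kN·m ≈ -11.375000 kN·m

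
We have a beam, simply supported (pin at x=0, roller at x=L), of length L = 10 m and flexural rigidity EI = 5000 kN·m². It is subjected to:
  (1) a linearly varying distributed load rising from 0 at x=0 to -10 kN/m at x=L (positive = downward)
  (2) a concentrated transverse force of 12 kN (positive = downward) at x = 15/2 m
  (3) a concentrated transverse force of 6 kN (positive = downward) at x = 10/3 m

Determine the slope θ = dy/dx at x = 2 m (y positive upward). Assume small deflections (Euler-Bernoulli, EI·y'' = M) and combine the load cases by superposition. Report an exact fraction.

θ(2) = 19843/1080000 rad

Load 1 — triangular load w₀=-10 kN/m (0→w₀ over full span):
  θ_1 = -w₀(7L⁴-30L²x²+15x⁴)/(360LEI) = -(-10)·(7·10⁴-30·10²·2²+15·2⁴)/(360·10·5000) = 182/5625 rad
Load 2 — point force P=12 kN at a=15/2 m (b=L-a=5/2):
  θ_2 = -Pb(L²-b²-3x²)/(6LEI)  [x≤a] = -12·(5/2)·(10²-(5/2)²-3·2²)/(6·10·5000) = -327/40000 rad
Load 3 — point force P=6 kN at a=10/3 m (b=L-a=20/3):
  θ_3 = -Pb(L²-b²-3x²)/(6LEI)  [x≤a] = -6·(20/3)·(10²-(20/3)²-3·2²)/(6·10·5000) = -98/16875 rad
Superposition: θ = Σ θ_i = 19843/1080000 rad ≈ 0.018373 rad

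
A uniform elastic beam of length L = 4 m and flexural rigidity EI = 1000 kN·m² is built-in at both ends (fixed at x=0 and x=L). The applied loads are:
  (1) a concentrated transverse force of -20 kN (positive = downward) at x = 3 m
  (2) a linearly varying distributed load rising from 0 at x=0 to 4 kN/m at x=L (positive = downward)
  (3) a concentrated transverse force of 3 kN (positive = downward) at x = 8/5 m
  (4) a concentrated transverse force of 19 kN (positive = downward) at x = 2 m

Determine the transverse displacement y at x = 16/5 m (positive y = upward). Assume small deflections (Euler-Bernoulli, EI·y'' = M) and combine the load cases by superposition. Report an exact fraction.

Load 1 — point force P=-20 kN at a=3 m (b=L-a=1):
  y_1 = -Pa²(L-x)²(3bL-(3b+a)(L-x))/(6L³EI)  [x>a] = -(-20)·3²·(4-(16/5))²·(3·1·4-(3·1+3)·(4-(16/5)))/(6·4³·1000) = 27/12500 m
Load 2 — triangular load w₀=4 kN/m (0→w₀ over full span):
  y_2 = -w₀x²(L-x)²(x+2L)/(120LEI) = -4·(16/5)²·(4-(16/5))²·((16/5)+2·4)/(120·4·1000) = -3584/5859375 m
Load 3 — point force P=3 kN at a=8/5 m (b=L-a=12/5):
  y_3 = -Pa²(L-x)²(3bL-(3b+a)(L-x))/(6L³EI)  [x>a] = -3·(8/5)²·(4-(16/5))²·(3·(12/5)·4-(3·(12/5)+(8/5))·(4-(16/5)))/(6·4³·1000) = -544/1953125 m
Load 4 — point force P=19 kN at a=2 m (b=L-a=2):
  y_4 = -Pa²(L-x)²(3bL-(3b+a)(L-x))/(6L³EI)  [x>a] = -19·2²·(4-(16/5))²·(3·2·4-(3·2+2)·(4-(16/5)))/(6·4³·1000) = -209/93750 m
Superposition: y = Σ y_i = -22489/23437500 m ≈ -0.000960 m

y(16/5) = -22489/23437500 m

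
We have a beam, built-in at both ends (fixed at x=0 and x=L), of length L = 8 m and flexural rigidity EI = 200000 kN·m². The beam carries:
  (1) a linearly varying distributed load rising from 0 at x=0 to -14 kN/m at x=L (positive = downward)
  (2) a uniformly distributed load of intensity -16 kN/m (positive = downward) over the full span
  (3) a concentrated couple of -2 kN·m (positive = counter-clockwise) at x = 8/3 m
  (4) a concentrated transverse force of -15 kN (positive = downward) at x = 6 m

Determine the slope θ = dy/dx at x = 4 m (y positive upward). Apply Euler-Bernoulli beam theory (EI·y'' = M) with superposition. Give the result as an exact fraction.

Load 1 — triangular load w₀=-14 kN/m (0→w₀ over full span):
  θ_1 = -w₀(2x(L-x)(L-2x)(x+2L)+x²(L-x)²)/(120LEI) = -(-14)·(2·4·(8-4)·(8-2·4)·(4+2·8)+4²·(8-4)²)/(120·8·200000) = 7/375000 rad
Load 2 — uniform load w=-16 kN/m over full span:
  θ_2 = -wx(L-x)(L-2x)/(12EI) = -(-16)·4·(8-4)·(8-2·4)/(12·200000) = 0 rad
Load 3 — applied couple M₀=-2 kN·m at a=8/3 m (b=L-a=16/3):
  θ_3 = (R_Ax²/2 - M_Ax - M₀(x-a))/EI  [x>a] with R_A=-1/3, M_A=0 = ((-1/3)·4²/2 - 0·4 - (-2)·(4-(8/3)))/200000 = 0 rad
Load 4 — point force P=-15 kN at a=6 m (b=L-a=2):
  θ_4 = -Pb²x(2aL-(3a+b)x)/(2L³EI)  [x≤a] = -(-15)·2²·4·(2·6·8-(3·6+2)·4)/(2·8³·200000) = 3/160000 rad
Superposition: θ = Σ θ_i = 449/12000000 rad ≈ 0.000037 rad

θ(4) = 449/12000000 rad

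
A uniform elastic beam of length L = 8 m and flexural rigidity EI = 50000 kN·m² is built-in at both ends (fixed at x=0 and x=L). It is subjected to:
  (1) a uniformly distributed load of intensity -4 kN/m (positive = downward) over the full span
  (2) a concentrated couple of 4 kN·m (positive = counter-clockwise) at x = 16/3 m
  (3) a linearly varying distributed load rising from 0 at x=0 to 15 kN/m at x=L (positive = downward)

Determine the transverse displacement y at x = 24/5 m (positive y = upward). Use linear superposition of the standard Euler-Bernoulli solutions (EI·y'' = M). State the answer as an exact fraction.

y(24/5) = -7896/9765625 m

Load 1 — uniform load w=-4 kN/m over full span:
  y_1 = -wx²(L-x)²/(24EI) = -(-4)·(24/5)²·(8-(24/5))²/(24·50000) = 1536/1953125 m
Load 2 — applied couple M₀=4 kN·m at a=16/3 m (b=L-a=8/3):
  y_2 = (R_Ax³/6 - M_Ax²/2)/EI  [x≤a] with R_A=2/3, M_A=4/3 = ((2/3)·(24/5)³/6 - (4/3)·(24/5)²/2)/50000 = -24/390625 m
Load 3 — triangular load w₀=15 kN/m (0→w₀ over full span):
  y_3 = -w₀x²(L-x)²(x+2L)/(120LEI) = -15·(24/5)²·(8-(24/5))²·((24/5)+2·8)/(120·8·50000) = -14976/9765625 m
Superposition: y = Σ y_i = -7896/9765625 m ≈ -0.000809 m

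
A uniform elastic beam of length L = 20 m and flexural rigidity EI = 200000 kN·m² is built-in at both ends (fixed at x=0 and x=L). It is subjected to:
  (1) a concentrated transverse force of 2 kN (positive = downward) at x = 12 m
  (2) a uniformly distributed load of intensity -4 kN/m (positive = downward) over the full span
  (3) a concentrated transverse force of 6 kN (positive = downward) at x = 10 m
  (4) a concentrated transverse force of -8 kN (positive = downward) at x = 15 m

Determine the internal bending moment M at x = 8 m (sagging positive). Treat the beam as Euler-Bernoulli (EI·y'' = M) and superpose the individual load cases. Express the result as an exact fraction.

M(8) = -37781/750 kN·m

Load 1 — point force P=2 kN at a=12 m (b=L-a=8):
  M_1 = Pb²(3a+b)x/L³ - Pab²/L²  [x≤a] = 2·8²·(3·12+8)·8/20³ - 2·12·8²/20² = 224/125 kN·m
Load 2 — uniform load w=-4 kN/m over full span:
  M_2 = wLx/2 - wL²/12 - wx²/2 = (-4)·20·8/2 - (-4)·20²/12 - (-4)·8²/2 = -176/3 kN·m
Load 3 — point force P=6 kN at a=10 m (b=L-a=10):
  M_3 = Pb²(3a+b)x/L³ - Pab²/L²  [x≤a] = 6·10²·(3·10+10)·8/20³ - 6·10·10²/20² = 9 kN·m
Load 4 — point force P=-8 kN at a=15 m (b=L-a=5):
  M_4 = Pb²(3a+b)x/L³ - Pab²/L²  [x≤a] = (-8)·5²·(3·15+5)·8/20³ - (-8)·15·5²/20² = -5/2 kN·m
Superposition: M = Σ M_i = -37781/750 kN·m ≈ -50.374667 kN·m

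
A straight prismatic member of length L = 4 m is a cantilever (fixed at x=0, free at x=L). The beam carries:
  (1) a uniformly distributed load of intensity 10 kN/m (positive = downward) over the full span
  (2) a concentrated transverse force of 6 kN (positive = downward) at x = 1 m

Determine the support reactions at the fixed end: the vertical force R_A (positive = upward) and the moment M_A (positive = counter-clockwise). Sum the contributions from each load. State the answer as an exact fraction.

Load 1 — uniform load w=10 kN/m over full span:
  R_A = wL = 10·4 = 40 kN
  M_A = wL²/2 = 10·4²/2 = 80 kN·m
Load 2 — point force P=6 kN at a=1 m (b=L-a=3):
  R_A = P = 6 kN
  M_A = Pa = 6·1 = 6 kN·m
Superposition: R_A = 46 kN, M_A = 86 kN·m

R_A = 46 kN, M_A = 86 kN·m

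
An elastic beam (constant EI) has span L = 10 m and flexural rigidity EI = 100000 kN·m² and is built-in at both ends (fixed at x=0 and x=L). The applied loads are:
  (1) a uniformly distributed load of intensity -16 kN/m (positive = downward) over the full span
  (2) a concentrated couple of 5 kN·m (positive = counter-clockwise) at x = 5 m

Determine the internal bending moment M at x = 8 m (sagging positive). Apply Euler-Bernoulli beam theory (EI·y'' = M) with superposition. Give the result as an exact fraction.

M(8) = 61/12 kN·m

Load 1 — uniform load w=-16 kN/m over full span:
  M_1 = wLx/2 - wL²/12 - wx²/2 = (-16)·10·8/2 - (-16)·10²/12 - (-16)·8²/2 = 16/3 kN·m
Load 2 — applied couple M₀=5 kN·m at a=5 m (b=L-a=5):
  M_2 = R_Ax - M_A - M₀  [x>a] with R_A=3/4, M_A=5/4 = (3/4)·8 - (5/4) - 5 = -1/4 kN·m
Superposition: M = Σ M_i = 61/12 kN·m ≈ 5.083333 kN·m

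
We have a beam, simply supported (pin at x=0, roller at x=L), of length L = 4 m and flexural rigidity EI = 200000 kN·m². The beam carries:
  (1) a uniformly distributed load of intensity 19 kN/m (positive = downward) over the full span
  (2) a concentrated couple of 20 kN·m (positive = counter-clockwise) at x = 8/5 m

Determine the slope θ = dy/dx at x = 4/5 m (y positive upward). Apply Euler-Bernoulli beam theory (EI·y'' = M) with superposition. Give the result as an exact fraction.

Load 1 — uniform load w=19 kN/m over full span:
  θ_1 = -w(L³-6Lx²+4x³)/(24EI) = -19·(4³-6·4·(4/5)²+4·(4/5)³)/(24·200000) = -627/3125000 rad
Load 2 — applied couple M₀=20 kN·m at a=8/5 m (b=L-a=12/5):
  θ_2 = (M₀x²/(2L)+C₁)/EI  [x≤a] with C₁=M₀(3b²-L²)/(6L)=16/15 = (20·(4/5)²/(2·4)+(16/15))/200000 = 1/75000 rad
Superposition: θ = Σ θ_i = -439/2343750 rad ≈ -0.000187 rad

θ(4/5) = -439/2343750 rad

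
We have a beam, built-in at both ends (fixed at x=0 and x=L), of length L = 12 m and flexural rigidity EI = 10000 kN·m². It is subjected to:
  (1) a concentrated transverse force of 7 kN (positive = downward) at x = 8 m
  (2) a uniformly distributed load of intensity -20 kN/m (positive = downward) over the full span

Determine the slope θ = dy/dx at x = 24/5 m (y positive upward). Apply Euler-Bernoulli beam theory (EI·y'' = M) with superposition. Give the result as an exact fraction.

θ(24/5) = 202/15625 rad

Load 1 — point force P=7 kN at a=8 m (b=L-a=4):
  θ_1 = -Pb²x(2aL-(3a+b)x)/(2L³EI)  [x≤a] = -7·4²·(24/5)·(2·8·12-(3·8+4)·(24/5))/(2·12³·10000) = -14/15625 rad
Load 2 — uniform load w=-20 kN/m over full span:
  θ_2 = -wx(L-x)(L-2x)/(12EI) = -(-20)·(24/5)·(12-(24/5))·(12-2·(24/5))/(12·10000) = 216/15625 rad
Superposition: θ = Σ θ_i = 202/15625 rad ≈ 0.012928 rad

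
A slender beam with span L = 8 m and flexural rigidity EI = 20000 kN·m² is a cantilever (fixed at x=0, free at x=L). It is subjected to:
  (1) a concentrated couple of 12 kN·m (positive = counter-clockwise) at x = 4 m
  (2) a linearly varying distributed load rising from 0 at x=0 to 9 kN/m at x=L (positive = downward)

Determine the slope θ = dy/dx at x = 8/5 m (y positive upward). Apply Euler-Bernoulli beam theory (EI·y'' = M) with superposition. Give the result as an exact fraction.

Load 1 — applied couple M₀=12 kN·m at a=4 m (b=L-a=4):
  θ_1 = M₀x/EI  [x≤a] = 12·(8/5)/20000 = 3/3125 rad
Load 2 — triangular load w₀=9 kN/m (0→w₀ over full span):
  θ_2 = (w₀Lx²/4-w₀L²x/3-w₀x⁴/(24L))/EI = (9·8·(8/5)²/4-9·8²·(8/5)/3-9·(8/5)⁴/(24·8))/20000 = -5106/390625 rad
Superposition: θ = Σ θ_i = -4731/390625 rad ≈ -0.012111 rad

θ(8/5) = -4731/390625 rad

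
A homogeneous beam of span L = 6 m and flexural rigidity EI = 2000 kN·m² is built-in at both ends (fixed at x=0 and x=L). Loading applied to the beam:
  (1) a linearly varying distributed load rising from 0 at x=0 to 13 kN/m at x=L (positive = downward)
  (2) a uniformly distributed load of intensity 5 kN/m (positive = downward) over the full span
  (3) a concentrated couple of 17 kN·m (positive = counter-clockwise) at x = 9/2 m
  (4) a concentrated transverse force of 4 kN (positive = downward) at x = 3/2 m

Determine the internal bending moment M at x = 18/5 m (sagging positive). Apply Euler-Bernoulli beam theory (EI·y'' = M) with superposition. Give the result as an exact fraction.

M(18/5) = 45619/2000 kN·m

Load 1 — triangular load w₀=13 kN/m (0→w₀ over full span):
  M_1 = 3w₀Lx/20 - w₀L²/30 - w₀x³/(6L) = 3·13·6·(18/5)/20 - 13·6²/30 - 13·(18/5)³/(6·6) = 1209/125 kN·m
Load 2 — uniform load w=5 kN/m over full span:
  M_2 = wLx/2 - wL²/12 - wx²/2 = 5·6·(18/5)/2 - 5·6²/12 - 5·(18/5)²/2 = 33/5 kN·m
Load 3 — applied couple M₀=17 kN·m at a=9/2 m (b=L-a=3/2):
  M_3 = R_Ax - M_A  [x≤a] with R_A=51/16, M_A=85/16 = (51/16)·(18/5) - (85/16) = 493/80 kN·m
Load 4 — point force P=4 kN at a=3/2 m (b=L-a=9/2):
  M_4 = Pa²(a+3b)(L-x)/L³ - Pa²b/L²  [x>a] = 4·(3/2)²·((3/2)+3·(9/2))·(6-(18/5))/6³ - 4·(3/2)²·(9/2)/6² = 3/8 kN·m
Superposition: M = Σ M_i = 45619/2000 kN·m ≈ 22.809500 kN·m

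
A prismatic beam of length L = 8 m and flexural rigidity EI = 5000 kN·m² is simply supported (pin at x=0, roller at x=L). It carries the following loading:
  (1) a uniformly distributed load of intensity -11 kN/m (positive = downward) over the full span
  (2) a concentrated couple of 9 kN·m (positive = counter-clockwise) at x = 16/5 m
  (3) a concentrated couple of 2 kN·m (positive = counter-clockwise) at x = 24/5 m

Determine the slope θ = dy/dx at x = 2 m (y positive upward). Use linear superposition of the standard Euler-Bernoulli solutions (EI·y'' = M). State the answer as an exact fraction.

Load 1 — uniform load w=-11 kN/m over full span:
  θ_1 = -w(L³-6Lx²+4x³)/(24EI) = -(-11)·(8³-6·8·2²+4·2³)/(24·5000) = 121/3750 rad
Load 2 — applied couple M₀=9 kN·m at a=16/5 m (b=L-a=24/5):
  θ_2 = (M₀x²/(2L)+C₁)/EI  [x≤a] with C₁=M₀(3b²-L²)/(6L)=24/25 = (9·2²/(2·8)+(24/25))/5000 = 321/500000 rad
Load 3 — applied couple M₀=2 kN·m at a=24/5 m (b=L-a=16/5):
  θ_3 = (M₀x²/(2L)+C₁)/EI  [x≤a] with C₁=M₀(3b²-L²)/(6L)=-104/75 = (2·2²/(2·8)+(-104/75))/5000 = -133/750000 rad
Superposition: θ = Σ θ_i = 49097/1500000 rad ≈ 0.032731 rad

θ(2) = 49097/1500000 rad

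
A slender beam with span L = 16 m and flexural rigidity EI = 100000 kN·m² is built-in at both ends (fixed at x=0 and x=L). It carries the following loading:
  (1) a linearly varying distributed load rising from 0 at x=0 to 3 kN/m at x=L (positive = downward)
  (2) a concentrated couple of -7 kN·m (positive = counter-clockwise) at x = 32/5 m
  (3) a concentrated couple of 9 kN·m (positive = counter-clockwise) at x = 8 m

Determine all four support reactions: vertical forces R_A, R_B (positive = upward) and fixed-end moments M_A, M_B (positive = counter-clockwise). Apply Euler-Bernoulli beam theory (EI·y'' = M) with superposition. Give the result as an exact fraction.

Load 1 — triangular load w₀=3 kN/m (0→w₀ over full span):
  R_A = 3w₀L/20 = 3·3·16/20 = 36/5 kN
  M_A = w₀L²/30 = 3·16²/30 = 128/5 kN·m
  R_B = 7w₀L/20 = 7·3·16/20 = 84/5 kN
  M_B = -w₀L²/20 = -3·16²/20 = -192/5 kN·m
Load 2 — applied couple M₀=-7 kN·m at a=32/5 m (b=L-a=48/5):
  R_A = 6M₀ab/L³ = 6·(-7)·(32/5)·(48/5)/16³ = -63/100 kN
  M_A = M₀b(2a-b)/L² = (-7)·(48/5)·(2·(32/5)-(48/5))/16² = -21/25 kN·m
  R_B = -6M₀ab/L³ = -6·(-7)·(32/5)·(48/5)/16³ = 63/100 kN
  M_B = M₀a(2b-a)/L² = (-7)·(32/5)·(2·(48/5)-(32/5))/16² = -56/25 kN·m
Load 3 — applied couple M₀=9 kN·m at a=8 m (b=L-a=8):
  R_A = 6M₀ab/L³ = 6·9·8·8/16³ = 27/32 kN
  M_A = M₀b(2a-b)/L² = 9·8·(2·8-8)/16² = 9/4 kN·m
  R_B = -6M₀ab/L³ = -6·9·8·8/16³ = -27/32 kN
  M_B = M₀a(2b-a)/L² = 9·8·(2·8-8)/16² = 9/4 kN·m
Superposition: R_A = 5931/800 kN, M_A = 2701/100 kN·m, R_B = 13269/800 kN, M_B = -3839/100 kN·m

R_A = 5931/800 kN, M_A = 2701/100 kN·m, R_B = 13269/800 kN, M_B = -3839/100 kN·m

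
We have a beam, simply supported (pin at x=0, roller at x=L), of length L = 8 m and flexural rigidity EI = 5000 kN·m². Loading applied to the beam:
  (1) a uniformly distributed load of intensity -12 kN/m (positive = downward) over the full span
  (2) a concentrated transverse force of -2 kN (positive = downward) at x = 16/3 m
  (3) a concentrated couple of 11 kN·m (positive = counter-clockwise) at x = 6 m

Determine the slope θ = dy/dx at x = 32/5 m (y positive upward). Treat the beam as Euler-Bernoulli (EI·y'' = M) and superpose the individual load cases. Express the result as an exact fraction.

θ(32/5) = -7982681/202500000 rad

Load 1 — uniform load w=-12 kN/m over full span:
  θ_1 = -w(L³-6Lx²+4x³)/(24EI) = -(-12)·(8³-6·8·(32/5)²+4·(32/5)³)/(24·5000) = -3168/78125 rad
Load 2 — point force P=-2 kN at a=16/3 m (b=L-a=8/3):
  θ_2 = -Pa(2L²-6Lx+3x²+a²)/(6LEI)  [x>a] = -(-2)·(16/3)·(2·8²-6·8·(32/5)+3·(32/5)²+(16/3)²)/(6·8·5000) = -1568/1265625 rad
Load 3 — applied couple M₀=11 kN·m at a=6 m (b=L-a=2):
  θ_3 = (M₀x²/(2L)-M₀(x-a)+C₁)/EI  [x>a] with C₁=M₀(3b²-L²)/(6L)=-143/12 = (11·(32/5)²/(2·8)-11·((32/5)-6)+(-143/12))/5000 = 3553/1500000 rad
Superposition: θ = Σ θ_i = -7982681/202500000 rad ≈ -0.039421 rad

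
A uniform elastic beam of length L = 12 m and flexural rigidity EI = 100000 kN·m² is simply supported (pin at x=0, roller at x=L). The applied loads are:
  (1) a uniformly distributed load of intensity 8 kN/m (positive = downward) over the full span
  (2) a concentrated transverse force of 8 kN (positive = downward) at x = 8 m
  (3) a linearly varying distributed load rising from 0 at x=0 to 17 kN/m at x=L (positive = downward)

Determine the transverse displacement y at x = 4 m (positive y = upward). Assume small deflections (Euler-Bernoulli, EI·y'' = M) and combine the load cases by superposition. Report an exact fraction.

y(4) = -376/9375 m

Load 1 — uniform load w=8 kN/m over full span:
  y_1 = -wx(L³-2Lx²+x³)/(24EI) = -8·4·(12³-2·12·4²+4³)/(24·100000) = -176/9375 m
Load 2 — point force P=8 kN at a=8 m (b=L-a=4):
  y_2 = -Pbx(L²-b²-x²)/(6LEI)  [x≤a] = -8·4·4·(12²-4²-4²)/(6·12·100000) = -56/28125 m
Load 3 — triangular load w₀=17 kN/m (0→w₀ over full span):
  y_3 = -w₀x(7L⁴-10L²x²+3x⁴)/(360LEI) = -17·4·(7·12⁴-10·12²·4²+3·4⁴)/(360·12·100000) = -544/28125 m
Superposition: y = Σ y_i = -376/9375 m ≈ -0.040107 m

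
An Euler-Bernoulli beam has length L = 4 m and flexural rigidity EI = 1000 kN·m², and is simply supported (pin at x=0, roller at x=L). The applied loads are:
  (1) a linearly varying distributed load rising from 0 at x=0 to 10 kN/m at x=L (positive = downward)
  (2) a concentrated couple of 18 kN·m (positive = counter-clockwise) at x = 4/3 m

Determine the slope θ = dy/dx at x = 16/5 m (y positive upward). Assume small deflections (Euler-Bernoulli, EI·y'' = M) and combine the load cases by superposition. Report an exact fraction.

Load 1 — triangular load w₀=10 kN/m (0→w₀ over full span):
  θ_1 = -w₀(7L⁴-30L²x²+15x⁴)/(360LEI) = -10·(7·4⁴-30·4²·(16/5)²+15·(16/5)⁴)/(360·4·1000) = 1514/140625 rad
Load 2 — applied couple M₀=18 kN·m at a=4/3 m (b=L-a=8/3):
  θ_2 = (M₀x²/(2L)-M₀(x-a)+C₁)/EI  [x>a] with C₁=M₀(3b²-L²)/(6L)=4 = (18·(16/5)²/(2·4)-18·((16/5)-(4/3))+4)/1000 = -41/6250 rad
Superposition: θ = Σ θ_i = 1183/281250 rad ≈ 0.004206 rad

θ(16/5) = 1183/281250 rad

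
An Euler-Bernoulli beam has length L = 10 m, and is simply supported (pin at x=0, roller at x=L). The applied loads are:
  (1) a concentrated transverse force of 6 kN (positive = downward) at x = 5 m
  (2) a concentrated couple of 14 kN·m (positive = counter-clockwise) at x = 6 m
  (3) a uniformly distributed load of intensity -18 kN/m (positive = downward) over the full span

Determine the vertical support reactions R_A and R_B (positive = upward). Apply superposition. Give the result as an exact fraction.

Load 1 — point force P=6 kN at a=5 m (b=L-a=5):
  R_A = Pb/L = 6·5/10 = 3 kN
  R_B = Pa/L = 6·5/10 = 3 kN
Load 2 — applied couple M₀=14 kN·m at a=6 m (b=L-a=4):
  R_A = M₀/L = 14/10 = 7/5 kN
  R_B = -M₀/L = -14/10 = -7/5 kN
Load 3 — uniform load w=-18 kN/m over full span:
  R_A = wL/2 = (-18)·10/2 = -90 kN
  R_B = wL/2 = (-18)·10/2 = -90 kN
Superposition: R_A = -428/5 kN, R_B = -442/5 kN

R_A = -428/5 kN, R_B = -442/5 kN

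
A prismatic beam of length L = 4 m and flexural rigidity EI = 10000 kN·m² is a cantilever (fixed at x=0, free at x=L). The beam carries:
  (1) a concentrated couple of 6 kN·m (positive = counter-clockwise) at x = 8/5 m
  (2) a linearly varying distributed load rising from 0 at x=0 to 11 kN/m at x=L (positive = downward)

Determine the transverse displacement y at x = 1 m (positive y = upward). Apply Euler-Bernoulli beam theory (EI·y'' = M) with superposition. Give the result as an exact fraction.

y(1) = -10891/4800000 m

Load 1 — applied couple M₀=6 kN·m at a=8/5 m (b=L-a=12/5):
  y_1 = M₀x²/(2EI)  [x≤a] = 6·1²/(2·10000) = 3/10000 m
Load 2 — triangular load w₀=11 kN/m (0→w₀ over full span):
  y_2 = (w₀Lx³/12-w₀L²x²/6-w₀x⁵/(120L))/EI = (11·4·1³/12-11·4²·1²/6-11·1⁵/(120·4))/10000 = -12331/4800000 m
Superposition: y = Σ y_i = -10891/4800000 m ≈ -0.002269 m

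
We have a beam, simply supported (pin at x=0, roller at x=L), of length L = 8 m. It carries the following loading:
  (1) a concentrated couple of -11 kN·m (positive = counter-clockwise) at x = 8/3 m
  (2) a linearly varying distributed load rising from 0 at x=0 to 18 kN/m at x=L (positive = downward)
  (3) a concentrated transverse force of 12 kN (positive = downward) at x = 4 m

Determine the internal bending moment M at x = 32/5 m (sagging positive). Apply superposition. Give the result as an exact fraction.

Load 1 — applied couple M₀=-11 kN·m at a=8/3 m (b=L-a=16/3):
  M_1 = M₀x/L - M₀  [x>a] = (-11)·(32/5)/8 - (-11) = 11/5 kN·m
Load 2 — triangular load w₀=18 kN/m (0→w₀ over full span):
  M_2 = w₀Lx/6 - w₀x³/(6L) = 18·8·(32/5)/6 - 18·(32/5)³/(6·8) = 6912/125 kN·m
Load 3 — point force P=12 kN at a=4 m (b=L-a=4):
  M_3 = Pa(L-x)/L  [x>a] = 12·4·(8-(32/5))/8 = 48/5 kN·m
Superposition: M = Σ M_i = 8387/125 kN·m ≈ 67.096000 kN·m

M(32/5) = 8387/125 kN·m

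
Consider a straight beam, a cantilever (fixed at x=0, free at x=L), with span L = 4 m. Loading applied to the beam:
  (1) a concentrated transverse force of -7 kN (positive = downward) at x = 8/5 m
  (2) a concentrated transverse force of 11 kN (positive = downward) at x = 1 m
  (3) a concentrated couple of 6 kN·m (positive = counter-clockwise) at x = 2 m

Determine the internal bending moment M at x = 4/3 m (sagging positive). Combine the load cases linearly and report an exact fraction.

Load 1 — point force P=-7 kN at a=8/5 m (b=L-a=12/5):
  M_1 = -P(a-x)  [x≤a] = -(-7)·((8/5)-(4/3)) = 28/15 kN·m
Load 2 — point force P=11 kN at a=1 m (b=L-a=3):
  M_2 = 0  [x>a] = 0 kN·m
Load 3 — applied couple M₀=6 kN·m at a=2 m (b=L-a=2):
  M_3 = M₀  [x≤a] = 6 = 6 kN·m
Superposition: M = Σ M_i = 118/15 kN·m ≈ 7.866667 kN·m

M(4/3) = 118/15 kN·m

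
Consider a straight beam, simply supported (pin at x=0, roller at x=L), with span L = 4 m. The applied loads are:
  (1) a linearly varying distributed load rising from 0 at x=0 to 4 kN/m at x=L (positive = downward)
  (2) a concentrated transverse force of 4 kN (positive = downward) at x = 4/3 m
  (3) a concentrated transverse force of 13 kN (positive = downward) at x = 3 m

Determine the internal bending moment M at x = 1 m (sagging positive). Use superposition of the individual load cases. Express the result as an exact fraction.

Load 1 — triangular load w₀=4 kN/m (0→w₀ over full span):
  M_1 = w₀Lx/6 - w₀x³/(6L) = 4·4·1/6 - 4·1³/(6·4) = 5/2 kN·m
Load 2 — point force P=4 kN at a=4/3 m (b=L-a=8/3):
  M_2 = Pbx/L  [x≤a] = 4·(8/3)·1/4 = 8/3 kN·m
Load 3 — point force P=13 kN at a=3 m (b=L-a=1):
  M_3 = Pbx/L  [x≤a] = 13·1·1/4 = 13/4 kN·m
Superposition: M = Σ M_i = 101/12 kN·m ≈ 8.416667 kN·m

M(1) = 101/12 kN·m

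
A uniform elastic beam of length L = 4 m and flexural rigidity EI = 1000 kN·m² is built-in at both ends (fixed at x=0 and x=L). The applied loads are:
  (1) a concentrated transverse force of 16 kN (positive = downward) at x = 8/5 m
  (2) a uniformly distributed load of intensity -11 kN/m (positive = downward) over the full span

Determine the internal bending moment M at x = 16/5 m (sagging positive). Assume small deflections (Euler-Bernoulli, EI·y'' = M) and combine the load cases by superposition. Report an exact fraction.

M(16/5) = -1972/1875 kN·m

Load 1 — point force P=16 kN at a=8/5 m (b=L-a=12/5):
  M_1 = Pa²(a+3b)(L-x)/L³ - Pa²b/L²  [x>a] = 16·(8/5)²·((8/5)+3·(12/5))·(4-(16/5))/4³ - 16·(8/5)²·(12/5)/4² = -1024/625 kN·m
Load 2 — uniform load w=-11 kN/m over full span:
  M_2 = wLx/2 - wL²/12 - wx²/2 = (-11)·4·(16/5)/2 - (-11)·4²/12 - (-11)·(16/5)²/2 = 44/75 kN·m
Superposition: M = Σ M_i = -1972/1875 kN·m ≈ -1.051733 kN·m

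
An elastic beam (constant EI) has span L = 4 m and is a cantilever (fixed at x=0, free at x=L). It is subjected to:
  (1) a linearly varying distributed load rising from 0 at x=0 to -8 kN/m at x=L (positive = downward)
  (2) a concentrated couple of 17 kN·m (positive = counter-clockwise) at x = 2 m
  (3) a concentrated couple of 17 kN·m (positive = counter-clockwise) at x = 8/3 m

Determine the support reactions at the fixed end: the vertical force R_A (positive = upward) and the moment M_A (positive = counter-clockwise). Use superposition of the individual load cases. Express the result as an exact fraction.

R_A = -16 kN, M_A = -230/3 kN·m

Load 1 — triangular load w₀=-8 kN/m (0→w₀ over full span):
  R_A = w₀L/2 = (-8)·4/2 = -16 kN
  M_A = w₀L²/3 = (-8)·4²/3 = -128/3 kN·m
Load 2 — applied couple M₀=17 kN·m at a=2 m (b=L-a=2):
  R_A = 0 kN
  M_A = -M₀ = -17 kN·m
Load 3 — applied couple M₀=17 kN·m at a=8/3 m (b=L-a=4/3):
  R_A = 0 kN
  M_A = -M₀ = -17 kN·m
Superposition: R_A = -16 kN, M_A = -230/3 kN·m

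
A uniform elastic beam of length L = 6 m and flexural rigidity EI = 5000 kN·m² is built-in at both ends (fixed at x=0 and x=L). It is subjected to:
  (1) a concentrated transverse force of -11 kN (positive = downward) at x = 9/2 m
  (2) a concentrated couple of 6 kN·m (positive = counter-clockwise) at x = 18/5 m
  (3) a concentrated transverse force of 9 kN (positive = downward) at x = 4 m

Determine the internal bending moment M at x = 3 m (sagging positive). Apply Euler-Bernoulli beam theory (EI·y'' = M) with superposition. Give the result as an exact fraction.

M(3) = 267/80 kN·m

Load 1 — point force P=-11 kN at a=9/2 m (b=L-a=3/2):
  M_1 = Pb²(3a+b)x/L³ - Pab²/L²  [x≤a] = (-11)·(3/2)²·(3·(9/2)+(3/2))·3/6³ - (-11)·(9/2)·(3/2)²/6² = -33/16 kN·m
Load 2 — applied couple M₀=6 kN·m at a=18/5 m (b=L-a=12/5):
  M_2 = R_Ax - M_A  [x≤a] with R_A=36/25, M_A=48/25 = (36/25)·3 - (48/25) = 12/5 kN·m
Load 3 — point force P=9 kN at a=4 m (b=L-a=2):
  M_3 = Pb²(3a+b)x/L³ - Pab²/L²  [x≤a] = 9·2²·(3·4+2)·3/6³ - 9·4·2²/6² = 3 kN·m
Superposition: M = Σ M_i = 267/80 kN·m ≈ 3.337500 kN·m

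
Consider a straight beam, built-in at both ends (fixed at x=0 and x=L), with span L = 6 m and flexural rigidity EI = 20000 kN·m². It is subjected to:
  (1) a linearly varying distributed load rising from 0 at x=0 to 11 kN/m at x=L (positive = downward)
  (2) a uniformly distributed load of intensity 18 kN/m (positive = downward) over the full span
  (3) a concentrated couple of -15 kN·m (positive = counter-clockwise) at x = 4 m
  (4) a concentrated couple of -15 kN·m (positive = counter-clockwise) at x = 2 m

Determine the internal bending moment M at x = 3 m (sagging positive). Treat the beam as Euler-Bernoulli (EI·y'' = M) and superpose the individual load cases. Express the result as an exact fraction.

Load 1 — triangular load w₀=11 kN/m (0→w₀ over full span):
  M_1 = 3w₀Lx/20 - w₀L²/30 - w₀x³/(6L) = 3·11·6·3/20 - 11·6²/30 - 11·3³/(6·6) = 33/4 kN·m
Load 2 — uniform load w=18 kN/m over full span:
  M_2 = wLx/2 - wL²/12 - wx²/2 = 18·6·3/2 - 18·6²/12 - 18·3²/2 = 27 kN·m
Load 3 — applied couple M₀=-15 kN·m at a=4 m (b=L-a=2):
  M_3 = R_Ax - M_A  [x≤a] with R_A=-10/3, M_A=-5 = (-10/3)·3 - (-5) = -5 kN·m
Load 4 — applied couple M₀=-15 kN·m at a=2 m (b=L-a=4):
  M_4 = R_Ax - M_A - M₀  [x>a] with R_A=-10/3, M_A=0 = (-10/3)·3 - 0 - (-15) = 5 kN·m
Superposition: M = Σ M_i = 141/4 kN·m ≈ 35.250000 kN·m

M(3) = 141/4 kN·m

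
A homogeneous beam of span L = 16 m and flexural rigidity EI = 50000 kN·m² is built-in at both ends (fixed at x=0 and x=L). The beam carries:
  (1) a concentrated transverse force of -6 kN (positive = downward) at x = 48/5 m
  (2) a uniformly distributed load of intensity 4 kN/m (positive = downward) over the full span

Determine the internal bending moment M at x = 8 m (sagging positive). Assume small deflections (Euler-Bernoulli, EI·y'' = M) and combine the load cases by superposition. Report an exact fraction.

Load 1 — point force P=-6 kN at a=48/5 m (b=L-a=32/5):
  M_1 = Pb²(3a+b)x/L³ - Pab²/L²  [x≤a] = (-6)·(32/5)²·(3·(48/5)+(32/5))·8/16³ - (-6)·(48/5)·(32/5)²/16² = -192/25 kN·m
Load 2 — uniform load w=4 kN/m over full span:
  M_2 = wLx/2 - wL²/12 - wx²/2 = 4·16·8/2 - 4·16²/12 - 4·8²/2 = 128/3 kN·m
Superposition: M = Σ M_i = 2624/75 kN·m ≈ 34.986667 kN·m

M(8) = 2624/75 kN·m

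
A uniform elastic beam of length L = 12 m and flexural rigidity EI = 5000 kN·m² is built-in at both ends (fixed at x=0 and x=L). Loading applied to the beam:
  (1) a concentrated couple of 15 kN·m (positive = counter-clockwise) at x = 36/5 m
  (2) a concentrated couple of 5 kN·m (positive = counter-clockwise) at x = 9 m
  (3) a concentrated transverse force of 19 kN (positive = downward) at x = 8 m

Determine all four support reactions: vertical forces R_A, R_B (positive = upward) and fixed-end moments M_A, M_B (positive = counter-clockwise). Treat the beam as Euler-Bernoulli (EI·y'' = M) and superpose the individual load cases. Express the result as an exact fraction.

Load 1 — applied couple M₀=15 kN·m at a=36/5 m (b=L-a=24/5):
  R_A = 6M₀ab/L³ = 6·15·(36/5)·(24/5)/12³ = 9/5 kN
  M_A = M₀b(2a-b)/L² = 15·(24/5)·(2·(36/5)-(24/5))/12² = 24/5 kN·m
  R_B = -6M₀ab/L³ = -6·15·(36/5)·(24/5)/12³ = -9/5 kN
  M_B = M₀a(2b-a)/L² = 15·(36/5)·(2·(24/5)-(36/5))/12² = 9/5 kN·m
Load 2 — applied couple M₀=5 kN·m at a=9 m (b=L-a=3):
  R_A = 6M₀ab/L³ = 6·5·9·3/12³ = 15/32 kN
  M_A = M₀b(2a-b)/L² = 5·3·(2·9-3)/12² = 25/16 kN·m
  R_B = -6M₀ab/L³ = -6·5·9·3/12³ = -15/32 kN
  M_B = M₀a(2b-a)/L² = 5·9·(2·3-9)/12² = -15/16 kN·m
Load 3 — point force P=19 kN at a=8 m (b=L-a=4):
  R_A = Pb²(3a+b)/L³ = 19·4²·(3·8+4)/12³ = 133/27 kN
  M_A = Pab²/L² = 19·8·4²/12² = 152/9 kN·m
  R_B = Pa²(a+3b)/L³ = 19·8²·(8+3·4)/12³ = 380/27 kN
  M_B = -Pa²b/L² = -19·8²·4/12² = -304/9 kN·m
Superposition: R_A = 31081/4320 kN, M_A = 16741/720 kN·m, R_B = 50999/4320 kN, M_B = -23699/720 kN·m

R_A = 31081/4320 kN, M_A = 16741/720 kN·m, R_B = 50999/4320 kN, M_B = -23699/720 kN·m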